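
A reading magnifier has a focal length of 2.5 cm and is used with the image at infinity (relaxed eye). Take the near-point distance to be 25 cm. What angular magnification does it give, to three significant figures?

10.0

M = D/f = 25/2.5 = 10.000.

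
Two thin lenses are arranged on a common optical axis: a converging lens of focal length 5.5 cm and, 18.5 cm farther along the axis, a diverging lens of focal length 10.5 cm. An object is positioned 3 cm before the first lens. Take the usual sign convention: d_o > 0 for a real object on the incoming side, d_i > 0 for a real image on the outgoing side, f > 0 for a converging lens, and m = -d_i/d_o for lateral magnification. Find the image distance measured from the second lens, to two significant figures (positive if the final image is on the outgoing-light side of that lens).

-7.4 cm

Lens 1: 1/d_i1 = 1/f_1 - 1/d_o1 = 1/5.5 - 1/3 = -0.15152 cm^-1, so d_i1 = -6.600 cm.
With d_i1 < 0 the first image is virtual and lies on the object side; the object distance for lens 2 is d_o2 = 18.5 - (-6.600) = 25.100 cm.
Lens 2: 1/d_i2 = 1/f_2 - 1/d_o2 = 1/(-10.5) - 1/(25.100) = -0.13508 cm^-1, so d_i2 = -7.403 cm.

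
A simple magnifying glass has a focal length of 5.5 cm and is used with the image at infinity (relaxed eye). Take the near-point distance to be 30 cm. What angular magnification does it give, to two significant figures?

M = D/f = 30/5.5 = 5.455.

5.5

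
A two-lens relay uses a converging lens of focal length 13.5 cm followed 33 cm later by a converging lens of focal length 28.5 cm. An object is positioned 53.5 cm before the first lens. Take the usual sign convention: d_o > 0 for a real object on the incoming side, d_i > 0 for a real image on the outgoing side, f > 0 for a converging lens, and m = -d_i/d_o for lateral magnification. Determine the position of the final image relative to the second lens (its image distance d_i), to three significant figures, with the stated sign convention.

-31.4 cm

First lens: d_i1 = 1/(1/13.5 - 1/53.5) = 18.056 cm.
That image sits 14.944 cm in front of the second lens, so d_o2 = 14.944 cm.
Second lens: d_i2 = 1/(1/28.5 - 1/(14.944)) = -31.417 cm.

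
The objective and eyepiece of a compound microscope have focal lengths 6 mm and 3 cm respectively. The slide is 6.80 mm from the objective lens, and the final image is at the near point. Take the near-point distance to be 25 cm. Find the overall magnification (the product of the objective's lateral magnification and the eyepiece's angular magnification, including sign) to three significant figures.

Convert to cm: f_obj = 6 mm = 0.6 cm; d_o = 6.80 mm = 0.68 cm.
Objective: 1/d_i = 1/f_obj - 1/d_o = 1/0.6 - 1/0.68 = 0.19608 cm^-1, so d_i = 5.100 cm.
m_obj = -d_i/d_o = -5.100/0.68 = -7.500.
Eyepiece angular magnification (image at near point): M_eye = 1 + D/f_e = 1 + 25/3 = 9.333.
Overall M = m_obj x M_eye = (-7.500)(9.333) = -70.00.

-70.0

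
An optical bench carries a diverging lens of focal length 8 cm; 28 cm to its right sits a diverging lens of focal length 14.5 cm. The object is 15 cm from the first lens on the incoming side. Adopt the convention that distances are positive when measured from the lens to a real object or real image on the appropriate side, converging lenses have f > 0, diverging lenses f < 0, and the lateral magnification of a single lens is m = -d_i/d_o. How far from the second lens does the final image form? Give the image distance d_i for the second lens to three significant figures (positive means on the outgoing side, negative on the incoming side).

-10.1 cm

Lens 1: 1/d_i1 = 1/f_1 - 1/d_o1 = 1/(-8) - 1/15 = -0.19167 cm^-1, so d_i1 = -5.217 cm.
The intermediate image is virtual, 5.217 cm to the left of lens 1, so d_o2 = L - d_i1 = 28 - (-5.217) = 33.217 cm.
Lens 2: 1/d_i2 = 1/f_2 - 1/d_o2 = 1/(-14.5) - 1/(33.217) = -0.09907 cm^-1, so d_i2 = -10.094 cm.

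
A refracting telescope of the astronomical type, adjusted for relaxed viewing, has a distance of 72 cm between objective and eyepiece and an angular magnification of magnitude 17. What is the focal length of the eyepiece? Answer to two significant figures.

4.0 cm

In normal adjustment the tube length equals f_obj + f_eye and |M| = f_obj/f_eye.
So f_obj = 17 f_eye and 17 f_eye + f_eye = 72 cm, giving f_eye = 72/18 = 4.000 cm and f_obj = 68.000 cm.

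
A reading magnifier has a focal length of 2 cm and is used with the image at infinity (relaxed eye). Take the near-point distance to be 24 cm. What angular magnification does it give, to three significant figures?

M = D/f = 24/2 = 12.000.

12.0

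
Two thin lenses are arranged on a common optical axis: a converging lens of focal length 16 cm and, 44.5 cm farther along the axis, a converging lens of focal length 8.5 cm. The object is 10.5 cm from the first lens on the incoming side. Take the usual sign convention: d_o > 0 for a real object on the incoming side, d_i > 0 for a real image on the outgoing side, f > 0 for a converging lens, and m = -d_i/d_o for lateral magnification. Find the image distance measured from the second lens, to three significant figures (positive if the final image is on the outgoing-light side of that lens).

Lens 1: 1/d_i1 = 1/f_1 - 1/d_o1 = 1/16 - 1/10.5 = -0.03274 cm^-1, so d_i1 = -30.545 cm.
The intermediate image is virtual, 30.545 cm to the left of lens 1, so d_o2 = L - d_i1 = 44.5 - (-30.545) = 75.045 cm.
Lens 2: 1/d_i2 = 1/f_2 - 1/d_o2 = 1/8.5 - 1/(75.045) = 0.10432 cm^-1, so d_i2 = 9.586 cm.

9.59 cm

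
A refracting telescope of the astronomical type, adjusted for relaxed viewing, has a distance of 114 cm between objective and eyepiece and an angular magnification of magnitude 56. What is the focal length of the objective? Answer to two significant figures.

In normal adjustment the tube length equals f_obj + f_eye and |M| = f_obj/f_eye.
So f_obj = 56 f_eye and 56 f_eye + f_eye = 114 cm, giving f_eye = 114/57 = 2.000 cm and f_obj = 112.000 cm.

110 cm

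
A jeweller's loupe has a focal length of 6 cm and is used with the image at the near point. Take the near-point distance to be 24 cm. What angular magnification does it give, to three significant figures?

M = 1 + D/f = 1 + 24/6 = 5.000.

5.00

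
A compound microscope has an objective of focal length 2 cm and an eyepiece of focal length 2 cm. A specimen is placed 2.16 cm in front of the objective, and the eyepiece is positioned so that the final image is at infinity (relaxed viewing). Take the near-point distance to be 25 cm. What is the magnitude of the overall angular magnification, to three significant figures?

156

Objective: 1/d_i = 1/f_obj - 1/d_o = 1/2 - 1/2.16 = 0.03704 cm^-1, so d_i = 27.000 cm.
m_obj = -d_i/d_o = -27.000/2.16 = -12.500.
Eyepiece angular magnification (image at infinity): M_eye = D/f_e = 25/2 = 12.500.
Overall M = m_obj x M_eye = (-12.500)(12.500) = -156.25.
|M| = 156.25.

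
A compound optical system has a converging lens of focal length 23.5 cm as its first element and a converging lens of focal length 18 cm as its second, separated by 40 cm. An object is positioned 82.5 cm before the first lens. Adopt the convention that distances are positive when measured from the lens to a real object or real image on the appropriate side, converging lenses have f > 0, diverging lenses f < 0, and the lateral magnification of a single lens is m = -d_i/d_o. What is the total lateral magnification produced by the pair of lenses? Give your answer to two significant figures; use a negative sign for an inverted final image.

-0.66

First lens: d_i1 = 1/(1/23.5 - 1/82.5) = 32.860 cm.
m_1 = -(32.860)/82.5 = -0.3983.
Object distance for lens 2: d_o2 = 40 - 32.860 = 7.140 cm.
Second lens: d_i2 = 1/(1/18 - 1/(7.140)) = -11.834 cm.
m_2 = -(-11.834)/(7.140) = 1.6574.
Overall magnification: m = m_1 m_2 = -0.6602.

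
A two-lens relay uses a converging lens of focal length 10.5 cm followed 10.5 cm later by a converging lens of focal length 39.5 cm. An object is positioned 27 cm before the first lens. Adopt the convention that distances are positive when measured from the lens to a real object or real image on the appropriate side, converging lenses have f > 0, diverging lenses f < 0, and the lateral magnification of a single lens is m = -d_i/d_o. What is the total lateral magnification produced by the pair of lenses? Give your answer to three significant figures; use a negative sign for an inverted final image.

Lens 1: 1/d_i1 = 1/f_1 - 1/d_o1 = 1/10.5 - 1/27 = 0.05820 cm^-1, so d_i1 = 17.182 cm.
m_1 = -(17.182)/27 = -0.6364.
Since 17.182 cm > 10.5 cm, the first image lies past the second lens and serves as a virtual object: d_o2 = L - d_i1 = -6.682 cm.
Lens 2: 1/d_i2 = 1/f_2 - 1/d_o2 = 1/39.5 - 1/(-6.682) = 0.17498 cm^-1, so d_i2 = 5.715 cm.
m_2 = -(5.715)/(-6.682) = 0.8553.
Total m = m_1 x m_2 = (-0.6364)(0.8553) = -0.5443.

-0.544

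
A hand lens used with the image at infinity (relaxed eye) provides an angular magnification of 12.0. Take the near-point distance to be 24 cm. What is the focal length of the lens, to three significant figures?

For the image at infinity, M = D/f.
f = D/M = 24/12.0 = 2.000 cm.

2.00 cm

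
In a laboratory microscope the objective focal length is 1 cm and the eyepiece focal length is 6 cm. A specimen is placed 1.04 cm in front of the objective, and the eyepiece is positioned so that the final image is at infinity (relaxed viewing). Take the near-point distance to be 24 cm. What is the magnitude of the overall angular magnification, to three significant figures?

100

Objective: 1/d_i = 1/f_obj - 1/d_o = 1/1 - 1/1.04 = 0.03846 cm^-1, so d_i = 26.000 cm.
m_obj = -d_i/d_o = -26.000/1.04 = -25.000.
Eyepiece angular magnification (image at infinity): M_eye = D/f_e = 24/6 = 4.000.
Overall M = m_obj x M_eye = (-25.000)(4.000) = -100.00.
|M| = 100.00.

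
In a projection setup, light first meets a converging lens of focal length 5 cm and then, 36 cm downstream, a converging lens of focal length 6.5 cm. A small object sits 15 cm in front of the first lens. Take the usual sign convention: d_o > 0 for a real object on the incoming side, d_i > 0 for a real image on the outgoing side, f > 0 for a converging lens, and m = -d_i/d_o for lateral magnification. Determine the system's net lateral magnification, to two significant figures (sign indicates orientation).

Applying the thin-lens equation to the first lens, 1/5 = 1/15 + 1/d_i1, which gives d_i1 = 7.500 cm.
Its lateral magnification is m_1 = -d_i1/d_o1 = -(7.500)/15 = -0.5000.
That image sits 28.500 cm in front of the second lens, so d_o2 = 28.500 cm.
Applying the thin-lens equation again with f_2 = 6.5 cm and d_o2 = 28.500 cm gives d_i2 = 8.420 cm.
m_2 = -(8.420)/(28.500) = -0.2955.
The system's lateral magnification is m_1 m_2 = (-0.5000)(-0.2955) = 0.1477.

0.15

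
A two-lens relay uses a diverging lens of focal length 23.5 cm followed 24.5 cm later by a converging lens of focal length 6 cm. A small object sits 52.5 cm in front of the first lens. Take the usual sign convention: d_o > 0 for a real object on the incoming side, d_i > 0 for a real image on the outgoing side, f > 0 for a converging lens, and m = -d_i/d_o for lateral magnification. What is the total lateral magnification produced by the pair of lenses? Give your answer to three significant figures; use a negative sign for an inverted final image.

-0.0534

Applying the thin-lens equation to the first lens, 1/(-23.5) = 1/52.5 + 1/d_i1, which gives d_i1 = -16.234 cm.
Its lateral magnification is m_1 = -d_i1/d_o1 = -(-16.234)/52.5 = 0.3092.
The intermediate image is virtual, 16.234 cm to the left of lens 1, so d_o2 = L - d_i1 = 24.5 - (-16.234) = 40.734 cm.
Applying the thin-lens equation again with f_2 = 6 cm and d_o2 = 40.734 cm gives d_i2 = 7.036 cm.
m_2 = -(7.036)/(40.734) = -0.1727.
The system's lateral magnification is m_1 m_2 = (0.3092)(-0.1727) = -0.0534.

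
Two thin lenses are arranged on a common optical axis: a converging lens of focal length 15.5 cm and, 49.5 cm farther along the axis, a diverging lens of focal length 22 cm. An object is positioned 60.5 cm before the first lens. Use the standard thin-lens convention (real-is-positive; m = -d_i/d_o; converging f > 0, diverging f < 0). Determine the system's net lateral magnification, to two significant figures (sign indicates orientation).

Lens 1: 1/d_i1 = 1/f_1 - 1/d_o1 = 1/15.5 - 1/60.5 = 0.04799 cm^-1, so d_i1 = 20.839 cm.
m_1 = -(20.839)/60.5 = -0.3444.
Object distance for lens 2: d_o2 = 49.5 - 20.839 = 28.661 cm.
Lens 2: 1/d_i2 = 1/f_2 - 1/d_o2 = 1/(-22) - 1/(28.661) = -0.08035 cm^-1, so d_i2 = -12.446 cm.
m_2 = -(-12.446)/(28.661) = 0.4343.
Total m = m_1 x m_2 = (-0.3444)(0.4343) = -0.1496.

-0.15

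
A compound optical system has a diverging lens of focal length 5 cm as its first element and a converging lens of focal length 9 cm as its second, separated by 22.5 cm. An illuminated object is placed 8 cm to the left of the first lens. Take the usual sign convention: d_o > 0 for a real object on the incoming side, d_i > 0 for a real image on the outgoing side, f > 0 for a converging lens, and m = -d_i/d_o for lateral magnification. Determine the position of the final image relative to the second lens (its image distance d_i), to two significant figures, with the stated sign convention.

First lens: d_i1 = 1/(1/(-5) - 1/8) = -3.077 cm.
The intermediate image is virtual, 3.077 cm to the left of lens 1, so d_o2 = L - d_i1 = 22.5 - (-3.077) = 25.577 cm.
Second lens: d_i2 = 1/(1/9 - 1/(25.577)) = 13.886 cm.

14 cm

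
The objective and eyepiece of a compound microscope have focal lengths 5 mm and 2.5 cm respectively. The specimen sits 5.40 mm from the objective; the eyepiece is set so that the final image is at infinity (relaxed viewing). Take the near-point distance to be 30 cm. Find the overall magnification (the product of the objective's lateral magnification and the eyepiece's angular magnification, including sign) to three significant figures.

Convert to cm: f_obj = 5 mm = 0.5 cm; d_o = 5.40 mm = 0.54 cm.
Objective: 1/d_i = 1/f_obj - 1/d_o = 1/0.5 - 1/0.54 = 0.14815 cm^-1, so d_i = 6.750 cm.
m_obj = -d_i/d_o = -6.750/0.54 = -12.500.
Eyepiece angular magnification (image at infinity): M_eye = D/f_e = 30/2.5 = 12.000.
Overall M = m_obj x M_eye = (-12.500)(12.000) = -150.00.

-150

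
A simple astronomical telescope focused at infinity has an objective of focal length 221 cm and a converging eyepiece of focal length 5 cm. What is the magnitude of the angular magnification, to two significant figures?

44

|M| = f_obj/|f_eye| = 221/5 = 44.200.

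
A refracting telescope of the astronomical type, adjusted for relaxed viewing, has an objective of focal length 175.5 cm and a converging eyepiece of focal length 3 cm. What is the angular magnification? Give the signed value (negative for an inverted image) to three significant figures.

M = -f_obj/f_eye = -175.5/(3) = -58.500.

-58.5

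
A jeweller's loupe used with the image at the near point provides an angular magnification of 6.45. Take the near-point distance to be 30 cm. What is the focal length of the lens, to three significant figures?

For the image at the near point, M = 1 + D/f.
f = D/(M - 1) = 30/(6.45 - 1) = 5.505 cm.

5.50 cm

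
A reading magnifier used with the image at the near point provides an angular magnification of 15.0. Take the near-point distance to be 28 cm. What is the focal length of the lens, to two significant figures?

2.0 cm

For the image at the near point, M = 1 + D/f.
f = D/(M - 1) = 28/(15.0 - 1) = 2.000 cm.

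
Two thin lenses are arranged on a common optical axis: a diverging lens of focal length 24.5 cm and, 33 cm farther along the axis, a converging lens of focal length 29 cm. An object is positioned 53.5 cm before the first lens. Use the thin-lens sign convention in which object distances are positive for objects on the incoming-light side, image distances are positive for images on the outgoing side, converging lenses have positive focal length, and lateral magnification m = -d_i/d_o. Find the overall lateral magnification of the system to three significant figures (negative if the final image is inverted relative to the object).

-0.438

Applying the thin-lens equation to the first lens, 1/(-24.5) = 1/53.5 + 1/d_i1, which gives d_i1 = -16.804 cm.
Its lateral magnification is m_1 = -d_i1/d_o1 = -(-16.804)/53.5 = 0.3141.
The intermediate image is virtual, 16.804 cm to the left of lens 1, so d_o2 = L - d_i1 = 33 - (-16.804) = 49.804 cm.
Applying the thin-lens equation again with f_2 = 29 cm and d_o2 = 49.804 cm gives d_i2 = 69.424 cm.
m_2 = -(69.424)/(49.804) = -1.3939.
Overall magnification: m = m_1 m_2 = -0.4378.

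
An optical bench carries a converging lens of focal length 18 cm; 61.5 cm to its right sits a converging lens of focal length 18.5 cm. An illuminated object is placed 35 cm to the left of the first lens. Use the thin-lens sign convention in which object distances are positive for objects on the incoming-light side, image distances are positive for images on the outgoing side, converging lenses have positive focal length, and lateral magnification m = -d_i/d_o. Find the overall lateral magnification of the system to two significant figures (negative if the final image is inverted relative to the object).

3.3

Lens 1: 1/d_i1 = 1/f_1 - 1/d_o1 = 1/18 - 1/35 = 0.02698 cm^-1, so d_i1 = 37.059 cm.
m_1 = -(37.059)/35 = -1.0588.
Object distance for lens 2: d_o2 = 61.5 - 37.059 = 24.441 cm.
Lens 2: 1/d_i2 = 1/f_2 - 1/d_o2 = 1/18.5 - 1/(24.441) = 0.01314 cm^-1, so d_i2 = 76.106 cm.
m_2 = -(76.106)/(24.441) = -3.1139.
The system's lateral magnification is m_1 m_2 = (-1.0588)(-3.1139) = 3.2970.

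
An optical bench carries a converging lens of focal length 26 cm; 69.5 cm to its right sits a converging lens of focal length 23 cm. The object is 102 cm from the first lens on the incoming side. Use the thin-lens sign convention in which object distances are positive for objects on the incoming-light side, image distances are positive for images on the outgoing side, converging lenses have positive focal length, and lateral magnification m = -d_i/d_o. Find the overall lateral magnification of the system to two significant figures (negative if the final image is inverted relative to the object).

Lens 1: 1/d_i1 = 1/f_1 - 1/d_o1 = 1/26 - 1/102 = 0.02866 cm^-1, so d_i1 = 34.895 cm.
m_1 = -(34.895)/102 = -0.3421.
The intermediate image is 34.895 cm to the right of lens 1, so d_o2 = L - d_i1 = 69.5 - 34.895 = 34.605 cm.
Lens 2: 1/d_i2 = 1/f_2 - 1/d_o2 = 1/23 - 1/(34.605) = 0.01458 cm^-1, so d_i2 = 68.583 cm.
m_2 = -(68.583)/(34.605) = -1.9819.
The system's lateral magnification is m_1 m_2 = (-0.3421)(-1.9819) = 0.6780.

0.68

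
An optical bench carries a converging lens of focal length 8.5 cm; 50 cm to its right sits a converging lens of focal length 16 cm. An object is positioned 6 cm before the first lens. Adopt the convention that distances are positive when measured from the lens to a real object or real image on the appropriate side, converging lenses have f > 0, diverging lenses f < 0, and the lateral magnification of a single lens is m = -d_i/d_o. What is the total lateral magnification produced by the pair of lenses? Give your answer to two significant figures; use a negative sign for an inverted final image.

-1.0

Lens 1: 1/d_i1 = 1/f_1 - 1/d_o1 = 1/8.5 - 1/6 = -0.04902 cm^-1, so d_i1 = -20.400 cm.
m_1 = -(-20.400)/6 = 3.4000.
With d_i1 < 0 the first image is virtual and lies on the object side; the object distance for lens 2 is d_o2 = 50 - (-20.400) = 70.400 cm.
Lens 2: 1/d_i2 = 1/f_2 - 1/d_o2 = 1/16 - 1/(70.400) = 0.04830 cm^-1, so d_i2 = 20.706 cm.
m_2 = -(20.706)/(70.400) = -0.2941.
Overall magnification: m = m_1 m_2 = -1.0000.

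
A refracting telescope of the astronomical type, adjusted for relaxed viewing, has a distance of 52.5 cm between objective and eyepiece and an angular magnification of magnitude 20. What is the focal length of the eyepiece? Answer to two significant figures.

2.5 cm

In normal adjustment the tube length equals f_obj + f_eye and |M| = f_obj/f_eye.
So f_obj = 20 f_eye and 20 f_eye + f_eye = 52.5 cm, giving f_eye = 52.5/21 = 2.500 cm and f_obj = 50.000 cm.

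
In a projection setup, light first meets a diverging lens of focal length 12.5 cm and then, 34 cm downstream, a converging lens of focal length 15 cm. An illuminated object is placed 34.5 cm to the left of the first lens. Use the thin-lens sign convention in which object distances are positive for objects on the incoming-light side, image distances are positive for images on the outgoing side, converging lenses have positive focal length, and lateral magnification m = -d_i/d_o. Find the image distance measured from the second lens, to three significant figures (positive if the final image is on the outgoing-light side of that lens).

23.0 cm

Lens 1: 1/d_i1 = 1/f_1 - 1/d_o1 = 1/(-12.5) - 1/34.5 = -0.10899 cm^-1, so d_i1 = -9.176 cm.
With d_i1 < 0 the first image is virtual and lies on the object side; the object distance for lens 2 is d_o2 = 34 - (-9.176) = 43.176 cm.
Lens 2: 1/d_i2 = 1/f_2 - 1/d_o2 = 1/15 - 1/(43.176) = 0.04351 cm^-1, so d_i2 = 22.986 cm.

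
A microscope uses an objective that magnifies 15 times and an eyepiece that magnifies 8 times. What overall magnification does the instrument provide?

120

The overall magnification of a compound microscope is the product of the objective and eyepiece magnifications:
M = M_obj x M_eye = 15 x 8 = 120.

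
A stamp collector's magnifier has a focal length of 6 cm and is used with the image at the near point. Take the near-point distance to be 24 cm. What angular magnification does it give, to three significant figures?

5.00

M = 1 + D/f = 1 + 24/6 = 5.000.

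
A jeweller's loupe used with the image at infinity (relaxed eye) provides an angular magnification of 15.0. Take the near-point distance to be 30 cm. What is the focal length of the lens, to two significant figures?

For the image at infinity, M = D/f.
f = D/M = 30/15.0 = 2.000 cm.

2.0 cm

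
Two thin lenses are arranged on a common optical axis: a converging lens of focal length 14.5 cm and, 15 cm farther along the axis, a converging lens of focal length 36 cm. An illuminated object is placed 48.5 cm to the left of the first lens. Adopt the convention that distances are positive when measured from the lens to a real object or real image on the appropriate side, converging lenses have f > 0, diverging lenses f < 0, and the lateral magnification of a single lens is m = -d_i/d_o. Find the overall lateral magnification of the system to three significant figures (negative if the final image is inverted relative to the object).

-0.368

Applying the thin-lens equation to the first lens, 1/14.5 = 1/48.5 + 1/d_i1, which gives d_i1 = 20.684 cm.
Its lateral magnification is m_1 = -d_i1/d_o1 = -(20.684)/48.5 = -0.4265.
Since 20.684 cm > 15 cm, the first image lies past the second lens and serves as a virtual object: d_o2 = L - d_i1 = -5.684 cm.
Applying the thin-lens equation again with f_2 = 36 cm and d_o2 = -5.684 cm gives d_i2 = 4.909 cm.
m_2 = -(4.909)/(-5.684) = 0.8636.
Total m = m_1 x m_2 = (-0.4265)(0.8636) = -0.3683.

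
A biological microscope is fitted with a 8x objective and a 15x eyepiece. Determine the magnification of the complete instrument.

120

The overall magnification of a compound microscope is the product of the objective and eyepiece magnifications:
M = M_obj x M_eye = 8 x 15 = 120.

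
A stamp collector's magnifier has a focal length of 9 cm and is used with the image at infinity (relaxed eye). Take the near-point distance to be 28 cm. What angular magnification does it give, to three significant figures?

M = D/f = 28/9 = 3.111.

3.11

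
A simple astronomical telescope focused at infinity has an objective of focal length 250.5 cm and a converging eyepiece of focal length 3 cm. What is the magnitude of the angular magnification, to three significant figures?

83.5

|M| = f_obj/|f_eye| = 250.5/3 = 83.500.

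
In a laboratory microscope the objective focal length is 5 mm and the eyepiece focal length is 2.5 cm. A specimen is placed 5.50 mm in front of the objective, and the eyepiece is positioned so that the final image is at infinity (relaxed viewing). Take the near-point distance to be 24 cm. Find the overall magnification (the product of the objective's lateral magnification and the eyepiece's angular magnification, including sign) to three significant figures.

-96.0

Convert to cm: f_obj = 5 mm = 0.5 cm; d_o = 5.50 mm = 0.55 cm.
Objective: 1/d_i = 1/f_obj - 1/d_o = 1/0.5 - 1/0.55 = 0.18182 cm^-1, so d_i = 5.500 cm.
m_obj = -d_i/d_o = -5.500/0.55 = -10.000.
Eyepiece angular magnification (image at infinity): M_eye = D/f_e = 24/2.5 = 9.600.
Overall M = m_obj x M_eye = (-10.000)(9.600) = -96.00.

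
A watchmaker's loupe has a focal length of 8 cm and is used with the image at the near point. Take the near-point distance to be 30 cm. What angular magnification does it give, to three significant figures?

4.75

M = 1 + D/f = 1 + 30/8 = 4.750.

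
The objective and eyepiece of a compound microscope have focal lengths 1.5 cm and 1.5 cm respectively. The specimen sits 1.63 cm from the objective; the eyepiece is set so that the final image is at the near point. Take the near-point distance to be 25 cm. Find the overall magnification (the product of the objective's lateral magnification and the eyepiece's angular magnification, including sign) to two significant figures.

-200

Objective: 1/d_i = 1/f_obj - 1/d_o = 1/1.5 - 1/1.63 = 0.05317 cm^-1, so d_i = 18.808 cm.
m_obj = -d_i/d_o = -18.808/1.63 = -11.538.
Eyepiece angular magnification (image at near point): M_eye = 1 + D/f_e = 1 + 25/1.5 = 17.667.
Overall M = m_obj x M_eye = (-11.538)(17.667) = -203.85.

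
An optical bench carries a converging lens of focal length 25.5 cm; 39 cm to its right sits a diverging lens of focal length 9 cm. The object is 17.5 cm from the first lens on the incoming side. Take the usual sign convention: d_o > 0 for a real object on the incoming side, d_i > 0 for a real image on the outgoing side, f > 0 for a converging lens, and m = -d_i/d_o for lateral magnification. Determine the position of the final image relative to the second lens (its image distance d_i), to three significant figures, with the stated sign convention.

Lens 1: 1/d_i1 = 1/f_1 - 1/d_o1 = 1/25.5 - 1/17.5 = -0.01793 cm^-1, so d_i1 = -55.781 cm.
The intermediate image is virtual, 55.781 cm to the left of lens 1, so d_o2 = L - d_i1 = 39 - (-55.781) = 94.781 cm.
Lens 2: 1/d_i2 = 1/f_2 - 1/d_o2 = 1/(-9) - 1/(94.781) = -0.12166 cm^-1, so d_i2 = -8.220 cm.

-8.22 cm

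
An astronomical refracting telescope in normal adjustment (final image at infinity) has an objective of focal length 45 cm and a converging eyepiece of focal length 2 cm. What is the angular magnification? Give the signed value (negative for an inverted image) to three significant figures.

M = -f_obj/f_eye = -45/(2) = -22.500.

-22.5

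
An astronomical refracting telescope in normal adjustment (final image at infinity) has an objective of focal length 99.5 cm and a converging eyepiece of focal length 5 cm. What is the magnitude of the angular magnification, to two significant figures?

|M| = f_obj/|f_eye| = 99.5/5 = 19.900.

20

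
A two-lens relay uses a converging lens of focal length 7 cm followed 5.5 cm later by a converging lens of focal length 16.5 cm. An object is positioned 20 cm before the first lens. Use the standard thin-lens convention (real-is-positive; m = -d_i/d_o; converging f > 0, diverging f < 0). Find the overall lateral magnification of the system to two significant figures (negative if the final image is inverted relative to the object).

Lens 1: 1/d_i1 = 1/f_1 - 1/d_o1 = 1/7 - 1/20 = 0.09286 cm^-1, so d_i1 = 10.769 cm.
m_1 = -(10.769)/20 = -0.5385.
Since 10.769 cm > 5.5 cm, the first image lies past the second lens and serves as a virtual object: d_o2 = L - d_i1 = -5.269 cm.
Lens 2: 1/d_i2 = 1/f_2 - 1/d_o2 = 1/16.5 - 1/(-5.269) = 0.25039 cm^-1, so d_i2 = 3.994 cm.
m_2 = -(3.994)/(-5.269) = 0.7580.
Total m = m_1 x m_2 = (-0.5385)(0.7580) = -0.4081.

-0.41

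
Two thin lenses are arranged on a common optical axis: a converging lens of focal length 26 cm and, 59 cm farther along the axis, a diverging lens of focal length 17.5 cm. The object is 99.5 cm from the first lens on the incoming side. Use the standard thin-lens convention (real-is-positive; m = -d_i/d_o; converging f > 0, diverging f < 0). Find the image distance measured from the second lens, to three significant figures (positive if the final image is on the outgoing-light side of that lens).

-10.1 cm

Lens 1: 1/d_i1 = 1/f_1 - 1/d_o1 = 1/26 - 1/99.5 = 0.02841 cm^-1, so d_i1 = 35.197 cm.
Object distance for lens 2: d_o2 = 59 - 35.197 = 23.803 cm.
Lens 2: 1/d_i2 = 1/f_2 - 1/d_o2 = 1/(-17.5) - 1/(23.803) = -0.09915 cm^-1, so d_i2 = -10.085 cm.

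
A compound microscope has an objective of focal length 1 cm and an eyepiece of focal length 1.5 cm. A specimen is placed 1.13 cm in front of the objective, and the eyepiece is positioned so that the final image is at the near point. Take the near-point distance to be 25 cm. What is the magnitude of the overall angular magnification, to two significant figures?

Objective: 1/d_i = 1/f_obj - 1/d_o = 1/1 - 1/1.13 = 0.11504 cm^-1, so d_i = 8.692 cm.
m_obj = -d_i/d_o = -8.692/1.13 = -7.692.
Eyepiece angular magnification (image at near point): M_eye = 1 + D/f_e = 1 + 25/1.5 = 17.667.
Overall M = m_obj x M_eye = (-7.692)(17.667) = -135.90.
|M| = 135.90.

140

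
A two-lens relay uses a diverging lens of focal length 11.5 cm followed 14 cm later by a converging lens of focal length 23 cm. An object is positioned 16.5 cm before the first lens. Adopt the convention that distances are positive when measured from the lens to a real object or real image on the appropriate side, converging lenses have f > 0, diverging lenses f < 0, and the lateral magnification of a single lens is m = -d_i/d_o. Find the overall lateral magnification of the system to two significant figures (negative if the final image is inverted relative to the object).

Lens 1: 1/d_i1 = 1/f_1 - 1/d_o1 = 1/(-11.5) - 1/16.5 = -0.14756 cm^-1, so d_i1 = -6.777 cm.
m_1 = -(-6.777)/16.5 = 0.4107.
The intermediate image is virtual, 6.777 cm to the left of lens 1, so d_o2 = L - d_i1 = 14 - (-6.777) = 20.777 cm.
Lens 2: 1/d_i2 = 1/f_2 - 1/d_o2 = 1/23 - 1/(20.777) = -0.00465 cm^-1, so d_i2 = -214.944 cm.
m_2 = -(-214.944)/(20.777) = 10.3454.
Total m = m_1 x m_2 = (0.4107)(10.3454) = 4.2490.

4.2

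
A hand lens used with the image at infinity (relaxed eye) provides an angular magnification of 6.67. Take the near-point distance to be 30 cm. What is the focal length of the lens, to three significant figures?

For the image at infinity, M = D/f.
f = D/M = 30/6.67 = 4.498 cm.

4.50 cm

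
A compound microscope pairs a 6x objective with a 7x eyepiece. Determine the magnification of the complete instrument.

42

The overall magnification of a compound microscope is the product of the objective and eyepiece magnifications:
M = M_obj x M_eye = 6 x 7 = 42.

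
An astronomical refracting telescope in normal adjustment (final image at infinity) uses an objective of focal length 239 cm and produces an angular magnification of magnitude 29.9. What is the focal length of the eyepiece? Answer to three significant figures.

|M| = f_obj/f_eye, so f_eye = f_obj/|M| = 239/29.9 = 7.993 cm.

7.99 cm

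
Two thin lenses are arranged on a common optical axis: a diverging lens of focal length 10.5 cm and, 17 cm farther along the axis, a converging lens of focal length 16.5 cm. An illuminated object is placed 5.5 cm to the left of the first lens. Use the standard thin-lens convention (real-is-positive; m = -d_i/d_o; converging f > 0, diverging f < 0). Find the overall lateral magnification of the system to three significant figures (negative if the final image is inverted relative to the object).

First lens: d_i1 = 1/(1/(-10.5) - 1/5.5) = -3.609 cm.
m_1 = -(-3.609)/5.5 = 0.6562.
With d_i1 < 0 the first image is virtual and lies on the object side; the object distance for lens 2 is d_o2 = 17 - (-3.609) = 20.609 cm.
Second lens: d_i2 = 1/(1/16.5 - 1/(20.609)) = 82.751 cm.
m_2 = -(82.751)/(20.609) = -4.0152.
Total m = m_1 x m_2 = (0.6562)(-4.0152) = -2.6350.

-2.63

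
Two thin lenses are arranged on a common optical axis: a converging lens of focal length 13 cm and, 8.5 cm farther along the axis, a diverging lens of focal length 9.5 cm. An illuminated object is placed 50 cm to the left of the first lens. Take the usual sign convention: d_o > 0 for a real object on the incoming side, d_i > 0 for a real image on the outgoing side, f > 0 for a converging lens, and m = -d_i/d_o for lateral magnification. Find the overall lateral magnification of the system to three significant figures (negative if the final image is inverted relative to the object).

Lens 1: 1/d_i1 = 1/f_1 - 1/d_o1 = 1/13 - 1/50 = 0.05692 cm^-1, so d_i1 = 17.568 cm.
m_1 = -(17.568)/50 = -0.3514.
This image would form 17.568 cm past lens 1, i.e. 9.068 cm beyond lens 2, so it is a virtual object for lens 2: d_o2 = 8.5 - 17.568 = -9.068 cm.
Lens 2: 1/d_i2 = 1/f_2 - 1/d_o2 = 1/(-9.5) - 1/(-9.068) = 0.00502 cm^-1, so d_i2 = 199.203 cm.
m_2 = -(199.203)/(-9.068) = 21.9688.
The system's lateral magnification is m_1 m_2 = (-0.3514)(21.9688) = -7.7188.

-7.72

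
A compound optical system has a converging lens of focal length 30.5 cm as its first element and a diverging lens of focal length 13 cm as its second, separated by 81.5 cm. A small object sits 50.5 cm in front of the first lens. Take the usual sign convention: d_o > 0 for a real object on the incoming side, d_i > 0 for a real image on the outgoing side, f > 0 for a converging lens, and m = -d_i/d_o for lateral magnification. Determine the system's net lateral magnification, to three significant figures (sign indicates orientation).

-1.13

Lens 1: 1/d_i1 = 1/f_1 - 1/d_o1 = 1/30.5 - 1/50.5 = 0.01298 cm^-1, so d_i1 = 77.012 cm.
m_1 = -(77.012)/50.5 = -1.5250.
That image sits 4.488 cm in front of the second lens, so d_o2 = 4.488 cm.
Lens 2: 1/d_i2 = 1/f_2 - 1/d_o2 = 1/(-13) - 1/(4.488) = -0.29976 cm^-1, so d_i2 = -3.336 cm.
m_2 = -(-3.336)/(4.488) = 0.7434.
Total m = m_1 x m_2 = (-1.5250)(0.7434) = -1.1337.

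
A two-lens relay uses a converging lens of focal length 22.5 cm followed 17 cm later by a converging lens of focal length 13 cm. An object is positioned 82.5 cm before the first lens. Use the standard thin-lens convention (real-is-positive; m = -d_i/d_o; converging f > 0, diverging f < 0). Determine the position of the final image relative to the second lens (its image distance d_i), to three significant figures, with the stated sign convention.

First lens: d_i1 = 1/(1/22.5 - 1/82.5) = 30.938 cm.
Since 30.938 cm > 17 cm, the first image lies past the second lens and serves as a virtual object: d_o2 = L - d_i1 = -13.938 cm.
Second lens: d_i2 = 1/(1/13 - 1/(-13.938)) = 6.726 cm.

6.73 cm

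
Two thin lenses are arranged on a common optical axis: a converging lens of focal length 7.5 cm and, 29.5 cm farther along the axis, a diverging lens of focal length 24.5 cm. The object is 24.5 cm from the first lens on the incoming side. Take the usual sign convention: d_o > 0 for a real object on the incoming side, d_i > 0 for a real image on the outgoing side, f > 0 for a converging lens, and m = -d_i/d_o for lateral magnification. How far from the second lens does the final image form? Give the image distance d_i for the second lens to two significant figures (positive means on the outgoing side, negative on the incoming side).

Applying the thin-lens equation to the first lens, 1/7.5 = 1/24.5 + 1/d_i1, which gives d_i1 = 10.809 cm.
Object distance for lens 2: d_o2 = 29.5 - 10.809 = 18.691 cm.
Applying the thin-lens equation again with f_2 = -24.5 cm and d_o2 = 18.691 cm gives d_i2 = -10.602 cm.

-11 cm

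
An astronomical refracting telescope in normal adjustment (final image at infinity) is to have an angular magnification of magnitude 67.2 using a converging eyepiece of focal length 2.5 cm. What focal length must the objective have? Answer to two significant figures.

|M| = f_obj/|f_eye|, so f_obj = |M| x |f_eye| = 67.2 x 2.5 = 168.000 cm.

170 cm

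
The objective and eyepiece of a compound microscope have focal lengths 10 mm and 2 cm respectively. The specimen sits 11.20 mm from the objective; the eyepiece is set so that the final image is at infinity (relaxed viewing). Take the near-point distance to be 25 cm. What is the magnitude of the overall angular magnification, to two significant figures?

100

Convert to cm: f_obj = 10 mm = 1 cm; d_o = 11.20 mm = 1.12 cm.
Objective: 1/d_i = 1/f_obj - 1/d_o = 1/1 - 1/1.12 = 0.10714 cm^-1, so d_i = 9.333 cm.
m_obj = -d_i/d_o = -9.333/1.12 = -8.333.
Eyepiece angular magnification (image at infinity): M_eye = D/f_e = 25/2 = 12.500.
Overall M = m_obj x M_eye = (-8.333)(12.500) = -104.17.
|M| = 104.17.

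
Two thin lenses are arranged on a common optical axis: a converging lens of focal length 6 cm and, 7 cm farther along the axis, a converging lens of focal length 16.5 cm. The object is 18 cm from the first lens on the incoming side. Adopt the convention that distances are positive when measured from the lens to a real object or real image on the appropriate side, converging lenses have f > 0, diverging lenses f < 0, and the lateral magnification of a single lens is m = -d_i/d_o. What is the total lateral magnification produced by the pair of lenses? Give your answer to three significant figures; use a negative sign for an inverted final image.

Applying the thin-lens equation to the first lens, 1/6 = 1/18 + 1/d_i1, which gives d_i1 = 9.000 cm.
Its lateral magnification is m_1 = -d_i1/d_o1 = -(9.000)/18 = -0.5000.
This image would form 9.000 cm past lens 1, i.e. 2.000 cm beyond lens 2, so it is a virtual object for lens 2: d_o2 = 7 - 9.000 = -2.000 cm.
Applying the thin-lens equation again with f_2 = 16.5 cm and d_o2 = -2.000 cm gives d_i2 = 1.784 cm.
m_2 = -(1.784)/(-2.000) = 0.8919.
Total m = m_1 x m_2 = (-0.5000)(0.8919) = -0.4459.

-0.446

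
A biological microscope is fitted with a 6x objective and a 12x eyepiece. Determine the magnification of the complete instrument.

The overall magnification of a compound microscope is the product of the objective and eyepiece magnifications:
M = M_obj x M_eye = 6 x 12 = 72.

72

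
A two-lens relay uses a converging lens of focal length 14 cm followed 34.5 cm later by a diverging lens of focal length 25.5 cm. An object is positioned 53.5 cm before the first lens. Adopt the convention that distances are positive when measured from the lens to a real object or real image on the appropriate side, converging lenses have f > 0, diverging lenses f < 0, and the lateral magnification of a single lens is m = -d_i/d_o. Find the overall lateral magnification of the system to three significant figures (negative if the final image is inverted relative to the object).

-0.220

Applying the thin-lens equation to the first lens, 1/14 = 1/53.5 + 1/d_i1, which gives d_i1 = 18.962 cm.
Its lateral magnification is m_1 = -d_i1/d_o1 = -(18.962)/53.5 = -0.3544.
That image sits 15.538 cm in front of the second lens, so d_o2 = 15.538 cm.
Applying the thin-lens equation again with f_2 = -25.5 cm and d_o2 = 15.538 cm gives d_i2 = -9.655 cm.
m_2 = -(-9.655)/(15.538) = 0.6214.
Total m = m_1 x m_2 = (-0.3544)(0.6214) = -0.2202.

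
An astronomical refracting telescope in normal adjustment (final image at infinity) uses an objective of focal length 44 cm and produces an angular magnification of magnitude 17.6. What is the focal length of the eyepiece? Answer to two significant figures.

2.5 cm

|M| = f_obj/f_eye, so f_eye = f_obj/|M| = 44/17.6 = 2.500 cm.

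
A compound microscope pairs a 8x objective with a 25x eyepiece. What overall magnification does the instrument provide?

The overall magnification of a compound microscope is the product of the objective and eyepiece magnifications:
M = M_obj x M_eye = 8 x 25 = 200.

200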